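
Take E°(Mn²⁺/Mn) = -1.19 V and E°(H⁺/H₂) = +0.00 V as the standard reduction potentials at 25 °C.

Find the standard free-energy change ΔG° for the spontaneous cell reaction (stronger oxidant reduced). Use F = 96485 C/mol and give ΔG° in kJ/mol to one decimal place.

H⁺/H₂ (E° = +0.00 V) is the cathode; Mn²⁺/Mn (E° = -1.19 V) is the anode, so E°cell = +1.19 V.
Balancing electrons gives n = 2 (lcm of 2 and 2).
ΔG° = −nFE° = −(2)(96485)(+1.19) = -229,634 J = -229.6 kJ/mol.

-229.6 kJ/mol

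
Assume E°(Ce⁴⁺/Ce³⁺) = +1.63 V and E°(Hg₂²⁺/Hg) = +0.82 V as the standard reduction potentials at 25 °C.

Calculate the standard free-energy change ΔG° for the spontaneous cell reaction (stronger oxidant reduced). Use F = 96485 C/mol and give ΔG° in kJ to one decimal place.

Ce⁴⁺/Ce³⁺ (E° = +1.63 V) is the cathode; Hg₂²⁺/Hg (E° = +0.82 V) is the anode, so E°cell = +0.81 V.
Balancing electrons gives n = 2 (lcm of 1 and 2).
ΔG° = −nFE° = −(2)(96485)(+0.81) = -156,306 J = -156.3 kJ.

-156.3 kJ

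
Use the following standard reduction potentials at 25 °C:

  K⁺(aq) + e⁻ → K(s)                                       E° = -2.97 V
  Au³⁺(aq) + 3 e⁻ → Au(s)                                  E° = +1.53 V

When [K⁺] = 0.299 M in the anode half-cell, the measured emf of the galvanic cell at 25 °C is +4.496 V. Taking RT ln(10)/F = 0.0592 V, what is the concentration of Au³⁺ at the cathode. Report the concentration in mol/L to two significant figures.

Au³⁺/Au is the cathode, K⁺/K the anode: E°cell = +4.50 V, n = 3.
Overall reaction: Au³⁺(aq) + 3 K(s) → Au(s) + 3 K⁺(aq); Q = [K⁺]^3/[Au³⁺]^1.
From E = E° − (0.0592/n) log Q: log Q = (E° − E)·n/0.0592 = (+4.50 − (+4.496))·3/0.0592 = 0.2027.
So 1·log[Au³⁺] = 3·log(0.299) − log Q = -1.5730 − (0.2027) = -1.7757; [Au³⁺] = 10^(-1.7757) ≈ 0.017 M.

0.017 M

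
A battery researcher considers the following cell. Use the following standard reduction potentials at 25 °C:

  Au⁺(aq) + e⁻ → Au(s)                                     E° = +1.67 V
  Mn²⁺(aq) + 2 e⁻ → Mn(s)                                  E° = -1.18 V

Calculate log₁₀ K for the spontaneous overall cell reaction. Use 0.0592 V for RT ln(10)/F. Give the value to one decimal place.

96.3

Cathode: Au⁺/Au; anode: Mn²⁺/Mn. E°cell = +2.85 V, n = 2.
log K = nE°cell / 0.0592 = (2)(+2.85) / 0.0592 = 96.3.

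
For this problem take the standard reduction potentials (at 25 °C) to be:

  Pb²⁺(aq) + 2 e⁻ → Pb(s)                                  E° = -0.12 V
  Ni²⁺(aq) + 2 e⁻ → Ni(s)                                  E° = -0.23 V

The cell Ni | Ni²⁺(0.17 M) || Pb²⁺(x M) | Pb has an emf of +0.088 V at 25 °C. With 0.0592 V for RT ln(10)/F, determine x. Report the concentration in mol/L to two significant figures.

0.031 M

Pb²⁺/Pb is the cathode, Ni²⁺/Ni the anode: E°cell = +0.11 V, n = 2.
Overall reaction: Pb²⁺(aq) + Ni(s) → Pb(s) + Ni²⁺(aq); Q = [Ni²⁺]^1/[Pb²⁺]^1.
From E = E° − (0.0592/n) log Q: log Q = (E° − E)·n/0.0592 = (+0.11 − (+0.088))·2/0.0592 = 0.7432.
So 1·log[Pb²⁺] = 1·log(0.17) − log Q = -0.7696 − (0.7432) = -1.5128; [Pb²⁺] = 10^(-1.5128) ≈ 0.031 M.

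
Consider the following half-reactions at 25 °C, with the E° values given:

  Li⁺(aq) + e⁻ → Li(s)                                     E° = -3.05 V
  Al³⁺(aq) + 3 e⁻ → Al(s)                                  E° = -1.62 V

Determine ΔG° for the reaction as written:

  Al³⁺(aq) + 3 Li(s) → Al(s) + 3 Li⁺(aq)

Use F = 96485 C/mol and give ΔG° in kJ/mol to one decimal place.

-413.9 kJ/mol

As written, Al³⁺/Al is reduced (cathode) and Li⁺/Li is oxidised (anode), so E°cell = (-1.62) − (-3.05) = +1.43 V.
Balancing electrons gives n = 3.
ΔG° = −nFE° = −(3)(96485)(+1.43) = -413,921 J = -413.9 kJ/mol.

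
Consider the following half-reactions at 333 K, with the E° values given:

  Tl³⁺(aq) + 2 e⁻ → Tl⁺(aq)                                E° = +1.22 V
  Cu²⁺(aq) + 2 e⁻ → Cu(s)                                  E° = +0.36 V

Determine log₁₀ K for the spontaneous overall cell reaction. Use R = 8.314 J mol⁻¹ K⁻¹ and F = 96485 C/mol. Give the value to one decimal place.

Cathode: Tl³⁺/Tl⁺; anode: Cu²⁺/Cu. E°cell = (+1.22) − (+0.36) = +0.86 V, with n = 2.
ΔG° = −nFE° = −RT ln K, so ln K = nFE°/(RT) = (2)(96485)(+0.86) / ((8.314)(333)) = 59.942.
log₁₀ K = 59.942 / ln 10 = 26.0.

26.0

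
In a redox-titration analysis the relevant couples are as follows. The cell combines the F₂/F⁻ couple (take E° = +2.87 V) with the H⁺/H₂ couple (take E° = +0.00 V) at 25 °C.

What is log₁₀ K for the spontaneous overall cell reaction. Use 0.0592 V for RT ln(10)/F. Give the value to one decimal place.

97.0

Cathode: F₂/F⁻; anode: H⁺/H₂. E°cell = +2.87 V, n = 2.
log K = nE°cell / 0.0592 = (2)(+2.87) / 0.0592 = 97.0.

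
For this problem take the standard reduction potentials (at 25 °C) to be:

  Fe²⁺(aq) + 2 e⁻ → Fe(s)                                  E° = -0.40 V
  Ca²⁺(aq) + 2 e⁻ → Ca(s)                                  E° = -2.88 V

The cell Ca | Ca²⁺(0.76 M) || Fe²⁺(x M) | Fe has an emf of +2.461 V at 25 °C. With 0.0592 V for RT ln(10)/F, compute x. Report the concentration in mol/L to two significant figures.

0.17 M

Fe²⁺/Fe is the cathode, Ca²⁺/Ca the anode: E°cell = +2.48 V, n = 2.
Overall reaction: Fe²⁺(aq) + Ca(s) → Fe(s) + Ca²⁺(aq); Q = [Ca²⁺]^1/[Fe²⁺]^1.
From E = E° − (0.0592/n) log Q: log Q = (E° − E)·n/0.0592 = (+2.48 − (+2.461))·2/0.0592 = 0.6419.
So 1·log[Fe²⁺] = 1·log(0.76) − log Q = -0.1192 − (0.6419) = -0.7611; [Fe²⁺] = 10^(-0.7611) ≈ 0.17 M.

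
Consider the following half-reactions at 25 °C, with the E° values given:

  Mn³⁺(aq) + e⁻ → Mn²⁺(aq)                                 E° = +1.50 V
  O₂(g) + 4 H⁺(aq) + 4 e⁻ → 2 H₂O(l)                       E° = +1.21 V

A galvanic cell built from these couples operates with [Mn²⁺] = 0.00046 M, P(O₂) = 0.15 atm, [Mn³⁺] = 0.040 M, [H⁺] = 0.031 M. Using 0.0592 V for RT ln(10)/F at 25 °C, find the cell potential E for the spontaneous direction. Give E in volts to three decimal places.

Mn³⁺/Mn²⁺ is the cathode (higher E°), O₂/H₂O the anode: E°cell = +1.50 − (+1.21) = +0.29 V, n = 4.
Overall: 4 Mn³⁺(aq) + 2 H₂O(l) → 4 Mn²⁺(aq) + O₂(g) + 4 H⁺(aq)
Q = [Mn²⁺]^4·P(O₂)·[H⁺]^4 / ([Mn³⁺]^4); log Q = -14.616.
E = E° − (0.0592/n) log Q = +0.29 − (0.0592/4)(-14.616) = +0.506 V.

+0.506 V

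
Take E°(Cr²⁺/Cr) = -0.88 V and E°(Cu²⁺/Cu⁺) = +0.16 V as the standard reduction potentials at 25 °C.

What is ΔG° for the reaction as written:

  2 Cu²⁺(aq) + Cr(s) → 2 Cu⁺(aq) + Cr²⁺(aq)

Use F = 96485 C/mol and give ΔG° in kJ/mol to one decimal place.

-200.7 kJ/mol

As written, Cu²⁺/Cu⁺ is reduced (cathode) and Cr²⁺/Cr is oxidised (anode), so E°cell = (+0.16) − (-0.88) = +1.04 V.
Balancing electrons gives n = 2.
ΔG° = −nFE° = −(2)(96485)(+1.04) = -200,689 J = -200.7 kJ/mol.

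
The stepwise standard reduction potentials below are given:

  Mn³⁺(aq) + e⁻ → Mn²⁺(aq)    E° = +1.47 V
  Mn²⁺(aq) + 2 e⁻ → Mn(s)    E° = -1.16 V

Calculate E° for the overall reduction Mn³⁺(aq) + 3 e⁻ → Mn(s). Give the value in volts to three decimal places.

-0.283 V

Standard free energies of sequential steps add: ΔG°₃ = ΔG°₁ + ΔG°₂, so n₃E°₃ = n₁E°₁ + n₂E°₂.
E°₃ = (1×+1.47 + 2×-1.16) / 3 = (-0.850) / 3 = -0.283 V.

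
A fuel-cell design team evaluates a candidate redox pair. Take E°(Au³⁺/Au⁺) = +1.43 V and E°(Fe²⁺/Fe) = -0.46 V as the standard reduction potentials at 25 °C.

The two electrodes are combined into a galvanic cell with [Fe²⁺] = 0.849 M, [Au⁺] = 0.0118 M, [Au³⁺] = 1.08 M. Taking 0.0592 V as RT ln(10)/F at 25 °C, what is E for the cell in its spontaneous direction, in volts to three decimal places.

Au³⁺/Au⁺ is the cathode (higher E°), Fe²⁺/Fe the anode: E°cell = +1.43 − (-0.46) = +1.89 V, n = 2.
Overall: Au³⁺(aq) + Fe(s) → Au⁺(aq) + Fe²⁺(aq)
Q = [Au⁺]·[Fe²⁺] / ([Au³⁺]); log Q = -2.033.
E = E° − (0.0592/n) log Q = +1.89 − (0.0592/2)(-2.033) = +1.950 V.

+1.950 V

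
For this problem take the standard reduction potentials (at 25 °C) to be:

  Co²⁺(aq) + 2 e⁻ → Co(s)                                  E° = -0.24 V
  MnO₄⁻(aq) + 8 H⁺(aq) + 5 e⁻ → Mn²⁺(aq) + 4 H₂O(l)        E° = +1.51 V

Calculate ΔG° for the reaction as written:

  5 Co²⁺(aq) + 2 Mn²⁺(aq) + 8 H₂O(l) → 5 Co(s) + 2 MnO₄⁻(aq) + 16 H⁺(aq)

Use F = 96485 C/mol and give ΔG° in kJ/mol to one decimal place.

As written, Co²⁺/Co is reduced (cathode) and MnO₄⁻/Mn²⁺ is oxidised (anode), so E°cell = (-0.24) − (+1.51) = -1.75 V.
Balancing electrons gives n = 10.
ΔG° = −nFE° = −(10)(96485)(-1.75) = 1,688,488 J = +1688.5 kJ/mol.

+1688.5 kJ/mol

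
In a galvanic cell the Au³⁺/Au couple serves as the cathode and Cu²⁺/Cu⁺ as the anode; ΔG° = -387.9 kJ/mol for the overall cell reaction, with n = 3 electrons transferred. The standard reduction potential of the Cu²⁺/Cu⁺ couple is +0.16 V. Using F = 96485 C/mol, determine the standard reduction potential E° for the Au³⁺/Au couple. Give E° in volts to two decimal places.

+1.50 V

E°cell = −ΔG°/(nF) = −(-387.9×10³)/((3)(96485)) = +1.340 V.
Since Au³⁺/Au is the cathode and Cu²⁺/Cu⁺ the anode, E°cell = E°(Au³⁺/Au) − E°(Cu²⁺/Cu⁺).
So E°(Au³⁺/Au) = E°cell + E°(Cu²⁺/Cu⁺) = +1.340 + (+0.16) = +1.50 V.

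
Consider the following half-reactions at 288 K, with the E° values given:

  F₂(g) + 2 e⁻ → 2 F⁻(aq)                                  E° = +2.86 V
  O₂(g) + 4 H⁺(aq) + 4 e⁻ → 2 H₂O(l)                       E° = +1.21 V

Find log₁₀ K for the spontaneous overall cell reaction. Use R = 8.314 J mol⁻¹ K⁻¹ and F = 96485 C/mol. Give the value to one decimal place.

Cathode: F₂/F⁻; anode: O₂/H₂O. E°cell = (+2.86) − (+1.21) = +1.65 V, with n = 4.
ΔG° = −nFE° = −RT ln K, so ln K = nFE°/(RT) = (4)(96485)(+1.65) / ((8.314)(288)) = 265.951.
log₁₀ K = 265.951 / ln 10 = 115.5.

115.5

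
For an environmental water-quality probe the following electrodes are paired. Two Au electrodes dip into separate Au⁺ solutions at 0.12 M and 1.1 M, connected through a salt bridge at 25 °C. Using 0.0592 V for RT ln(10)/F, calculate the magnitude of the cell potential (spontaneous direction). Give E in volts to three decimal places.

For a concentration cell E°cell = 0. The 1.1 M side is the cathode (reduction is favoured where [Au⁺] is higher).
With n = 1, E = −(0.0592/1) log([Au⁺]ₐₙ/[Au⁺]꜀ₐₜ) = −(0.0592/1) log(0.12/1.1) = −(0.0592/1)(-0.962) = +0.057 V.

+0.057 V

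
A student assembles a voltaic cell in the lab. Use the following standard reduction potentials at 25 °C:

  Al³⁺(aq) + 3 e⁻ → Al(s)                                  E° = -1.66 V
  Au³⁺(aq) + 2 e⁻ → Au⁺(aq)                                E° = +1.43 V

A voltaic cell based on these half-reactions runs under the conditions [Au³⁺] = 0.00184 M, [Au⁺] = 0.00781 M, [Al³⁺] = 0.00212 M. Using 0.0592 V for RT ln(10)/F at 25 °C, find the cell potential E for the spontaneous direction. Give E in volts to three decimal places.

Au³⁺/Au⁺ is the cathode (higher E°), Al³⁺/Al the anode: E°cell = +1.43 − (-1.66) = +3.09 V, n = 6.
Overall: 3 Au³⁺(aq) + 2 Al(s) → 3 Au⁺(aq) + 2 Al³⁺(aq)
Q = [Au⁺]^3·[Al³⁺]^2 / ([Au³⁺]^3); log Q = -3.464.
E = E° − (0.0592/n) log Q = +3.09 − (0.0592/6)(-3.464) = +3.124 V.

+3.124 V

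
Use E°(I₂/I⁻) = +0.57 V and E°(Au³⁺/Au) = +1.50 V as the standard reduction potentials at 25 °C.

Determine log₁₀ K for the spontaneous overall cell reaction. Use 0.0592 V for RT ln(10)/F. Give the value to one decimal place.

Cathode: Au³⁺/Au; anode: I₂/I⁻. E°cell = +0.93 V, n = 6.
log K = nE°cell / 0.0592 = (6)(+0.93) / 0.0592 = 94.3.

94.3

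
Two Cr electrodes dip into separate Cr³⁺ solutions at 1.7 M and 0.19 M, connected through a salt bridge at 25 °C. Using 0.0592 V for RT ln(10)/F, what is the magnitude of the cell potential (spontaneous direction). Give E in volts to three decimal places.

For a concentration cell E°cell = 0. The 1.7 M side is the cathode (reduction is favoured where [Cr³⁺] is higher).
With n = 3, E = −(0.0592/3) log([Cr³⁺]ₐₙ/[Cr³⁺]꜀ₐₜ) = −(0.0592/3) log(0.19/1.7) = −(0.0592/3)(-0.952) = +0.019 V.

+0.019 V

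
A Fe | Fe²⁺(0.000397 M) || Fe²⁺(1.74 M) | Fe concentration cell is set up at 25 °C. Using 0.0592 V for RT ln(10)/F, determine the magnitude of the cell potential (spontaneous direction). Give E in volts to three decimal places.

+0.108 V

For a concentration cell E°cell = 0. The 1.74 M side is the cathode (reduction is favoured where [Fe²⁺] is higher).
With n = 2, E = −(0.0592/2) log([Fe²⁺]ₐₙ/[Fe²⁺]꜀ₐₜ) = −(0.0592/2) log(0.000397/1.74) = −(0.0592/2)(-3.642) = +0.108 V.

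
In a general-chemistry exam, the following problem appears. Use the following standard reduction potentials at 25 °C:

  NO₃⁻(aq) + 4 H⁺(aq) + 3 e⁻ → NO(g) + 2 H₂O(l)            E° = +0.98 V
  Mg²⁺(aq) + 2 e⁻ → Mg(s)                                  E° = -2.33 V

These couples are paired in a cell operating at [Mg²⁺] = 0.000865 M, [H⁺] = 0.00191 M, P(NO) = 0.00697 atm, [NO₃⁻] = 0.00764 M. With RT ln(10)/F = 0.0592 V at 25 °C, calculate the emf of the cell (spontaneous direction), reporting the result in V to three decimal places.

+3.187 V

NO₃⁻/NO is the cathode (higher E°), Mg²⁺/Mg the anode: E°cell = +0.98 − (-2.33) = +3.31 V, n = 6.
Overall: 2 NO₃⁻(aq) + 8 H⁺(aq) + 3 Mg(s) → 2 NO(g) + 4 H₂O(l) + 3 Mg²⁺(aq)
Q = P(NO)^2·[Mg²⁺]^3 / ([NO₃⁻]^2·[H⁺]^8); log Q = 12.483.
E = E° − (0.0592/n) log Q = +3.31 − (0.0592/6)(12.483) = +3.187 V.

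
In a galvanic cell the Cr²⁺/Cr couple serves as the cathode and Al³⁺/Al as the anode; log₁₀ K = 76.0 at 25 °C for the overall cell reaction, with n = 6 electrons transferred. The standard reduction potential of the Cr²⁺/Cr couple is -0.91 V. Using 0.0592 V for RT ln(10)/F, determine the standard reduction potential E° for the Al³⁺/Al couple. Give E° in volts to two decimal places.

E°cell = (0.0592/n)·log K = (0.0592/6)(76.0) = +0.750 V.
Since Cr²⁺/Cr is the cathode and Al³⁺/Al the anode, E°cell = E°(Cr²⁺/Cr) − E°(Al³⁺/Al).
So E°(Al³⁺/Al) = E°(Cr²⁺/Cr) − E°cell = (-0.91) − (+0.750) = -1.66 V.

-1.66 V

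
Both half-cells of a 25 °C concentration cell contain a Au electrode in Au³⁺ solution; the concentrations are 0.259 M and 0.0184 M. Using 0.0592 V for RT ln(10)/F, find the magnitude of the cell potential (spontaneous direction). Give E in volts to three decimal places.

+0.023 V

For a concentration cell E°cell = 0. The 0.259 M side is the cathode (reduction is favoured where [Au³⁺] is higher).
With n = 3, E = −(0.0592/3) log([Au³⁺]ₐₙ/[Au³⁺]꜀ₐₜ) = −(0.0592/3) log(0.0184/0.259) = −(0.0592/3)(-1.148) = +0.023 V.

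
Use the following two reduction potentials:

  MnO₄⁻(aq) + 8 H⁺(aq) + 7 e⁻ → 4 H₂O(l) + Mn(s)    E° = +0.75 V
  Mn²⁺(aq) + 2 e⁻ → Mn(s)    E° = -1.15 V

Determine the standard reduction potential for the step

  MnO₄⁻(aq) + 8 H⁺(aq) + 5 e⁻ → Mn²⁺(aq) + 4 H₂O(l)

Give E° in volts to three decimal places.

Sequential free energies add, so n₃E°₃ = n₁E°₁ + n₂E°₂.
With n₃ = 7, and the known step contributing 2×(-1.15) V, the unknown satisfies 5·E° = 7×(+0.75) − 2×(-1.15) = +7.550.
E° = +7.550 / 5 = +1.510 V.

+1.510 V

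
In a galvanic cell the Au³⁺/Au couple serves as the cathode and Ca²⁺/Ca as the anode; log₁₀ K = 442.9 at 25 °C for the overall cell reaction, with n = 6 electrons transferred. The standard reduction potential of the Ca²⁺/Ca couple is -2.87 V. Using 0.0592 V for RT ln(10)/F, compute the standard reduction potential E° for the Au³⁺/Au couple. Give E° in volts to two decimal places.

+1.50 V

E°cell = (0.0592/n)·log K = (0.0592/6)(442.9) = +4.370 V.
Since Au³⁺/Au is the cathode and Ca²⁺/Ca the anode, E°cell = E°(Au³⁺/Au) − E°(Ca²⁺/Ca).
So E°(Au³⁺/Au) = E°cell + E°(Ca²⁺/Ca) = +4.370 + (-2.87) = +1.50 V.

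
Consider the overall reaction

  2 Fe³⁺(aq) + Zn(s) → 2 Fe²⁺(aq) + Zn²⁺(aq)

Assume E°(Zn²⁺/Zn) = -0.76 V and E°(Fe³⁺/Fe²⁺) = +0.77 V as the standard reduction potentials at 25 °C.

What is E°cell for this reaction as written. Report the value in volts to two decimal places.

The Fe³⁺/Fe²⁺ couple has the higher reduction potential, so it is the cathode; Zn²⁺/Zn is oxidised at the anode.
E°cell = E°(cathode) − E°(anode) = (+0.77) − (-0.76) = +1.53 V.

+1.53 V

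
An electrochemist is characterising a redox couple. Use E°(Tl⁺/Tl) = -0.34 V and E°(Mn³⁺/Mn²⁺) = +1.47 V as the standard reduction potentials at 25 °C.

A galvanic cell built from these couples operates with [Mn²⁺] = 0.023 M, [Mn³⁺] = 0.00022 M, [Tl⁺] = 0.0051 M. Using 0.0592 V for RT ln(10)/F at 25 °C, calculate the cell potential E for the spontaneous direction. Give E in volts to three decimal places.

+1.826 V

Mn³⁺/Mn²⁺ is the cathode (higher E°), Tl⁺/Tl the anode: E°cell = +1.47 − (-0.34) = +1.81 V, n = 1.
Overall: Mn³⁺(aq) + Tl(s) → Mn²⁺(aq) + Tl⁺(aq)
Q = [Mn²⁺]·[Tl⁺] / ([Mn³⁺]); log Q = -0.273.
E = E° − (0.0592/n) log Q = +1.81 − (0.0592/1)(-0.273) = +1.826 V.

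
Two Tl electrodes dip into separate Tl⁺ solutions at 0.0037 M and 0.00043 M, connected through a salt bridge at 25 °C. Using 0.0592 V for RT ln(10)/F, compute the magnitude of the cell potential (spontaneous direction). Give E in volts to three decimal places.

+0.055 V

For a concentration cell E°cell = 0. The 0.0037 M side is the cathode (reduction is favoured where [Tl⁺] is higher).
With n = 1, E = −(0.0592/1) log([Tl⁺]ₐₙ/[Tl⁺]꜀ₐₜ) = −(0.0592/1) log(0.00043/0.0037) = −(0.0592/1)(-0.935) = +0.055 V.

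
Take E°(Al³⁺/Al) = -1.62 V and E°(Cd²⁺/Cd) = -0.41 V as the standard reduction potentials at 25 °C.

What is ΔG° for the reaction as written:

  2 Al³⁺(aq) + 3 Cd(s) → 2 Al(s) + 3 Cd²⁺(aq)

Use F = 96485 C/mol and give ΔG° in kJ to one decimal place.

As written, Al³⁺/Al is reduced (cathode) and Cd²⁺/Cd is oxidised (anode), so E°cell = (-1.62) − (-0.41) = -1.21 V.
Balancing electrons gives n = 6.
ΔG° = −nFE° = −(6)(96485)(-1.21) = 700,481 J = +700.5 kJ.

+700.5 kJ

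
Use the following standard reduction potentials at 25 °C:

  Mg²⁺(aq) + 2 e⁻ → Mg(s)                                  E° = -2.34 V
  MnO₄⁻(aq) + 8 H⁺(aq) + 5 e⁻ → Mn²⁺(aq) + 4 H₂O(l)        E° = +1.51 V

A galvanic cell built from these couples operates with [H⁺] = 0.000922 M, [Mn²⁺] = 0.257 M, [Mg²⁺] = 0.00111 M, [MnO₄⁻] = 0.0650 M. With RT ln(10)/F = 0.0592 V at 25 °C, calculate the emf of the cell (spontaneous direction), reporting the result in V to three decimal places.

+3.643 V

MnO₄⁻/Mn²⁺ is the cathode (higher E°), Mg²⁺/Mg the anode: E°cell = +1.51 − (-2.34) = +3.85 V, n = 10.
Overall: 2 MnO₄⁻(aq) + 16 H⁺(aq) + 5 Mg(s) → 2 Mn²⁺(aq) + 8 H₂O(l) + 5 Mg²⁺(aq)
Q = [Mn²⁺]^2·[Mg²⁺]^5 / ([MnO₄⁻]^2·[H⁺]^16); log Q = 34.985.
E = E° − (0.0592/n) log Q = +3.85 − (0.0592/10)(34.985) = +3.643 V.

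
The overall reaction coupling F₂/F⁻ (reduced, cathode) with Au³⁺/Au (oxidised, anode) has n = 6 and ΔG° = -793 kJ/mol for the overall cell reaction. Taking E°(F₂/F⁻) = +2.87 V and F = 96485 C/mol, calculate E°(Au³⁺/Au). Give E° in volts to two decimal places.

+1.50 V

E°cell = −ΔG°/(nF) = −(-793×10³)/((6)(96485)) = +1.370 V.
Since F₂/F⁻ is the cathode and Au³⁺/Au the anode, E°cell = E°(F₂/F⁻) − E°(Au³⁺/Au).
So E°(Au³⁺/Au) = E°(F₂/F⁻) − E°cell = (+2.87) − (+1.370) = +1.50 V.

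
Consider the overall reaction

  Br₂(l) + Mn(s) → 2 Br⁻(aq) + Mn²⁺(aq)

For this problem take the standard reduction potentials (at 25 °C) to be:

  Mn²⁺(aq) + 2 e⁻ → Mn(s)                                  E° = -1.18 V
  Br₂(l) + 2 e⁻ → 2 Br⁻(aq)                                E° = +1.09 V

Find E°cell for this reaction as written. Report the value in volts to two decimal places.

The Br₂/Br⁻ couple has the higher reduction potential, so it is the cathode; Mn²⁺/Mn is oxidised at the anode.
E°cell = E°(cathode) − E°(anode) = (+1.09) − (-1.18) = +2.27 V.
Since E°cell > 0, the reaction is spontaneous under standard conditions.

+2.27 V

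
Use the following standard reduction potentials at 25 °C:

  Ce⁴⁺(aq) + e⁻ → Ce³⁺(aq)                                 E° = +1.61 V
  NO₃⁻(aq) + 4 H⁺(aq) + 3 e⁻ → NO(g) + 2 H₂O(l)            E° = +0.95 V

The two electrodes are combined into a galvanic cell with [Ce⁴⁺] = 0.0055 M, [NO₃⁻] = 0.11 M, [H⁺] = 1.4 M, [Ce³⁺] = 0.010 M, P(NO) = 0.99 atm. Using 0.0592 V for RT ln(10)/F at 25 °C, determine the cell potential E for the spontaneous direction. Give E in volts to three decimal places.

+0.652 V

Ce⁴⁺/Ce³⁺ is the cathode (higher E°), NO₃⁻/NO the anode: E°cell = +1.61 − (+0.95) = +0.66 V, n = 3.
Overall: 3 Ce⁴⁺(aq) + NO(g) + 2 H₂O(l) → 3 Ce³⁺(aq) + NO₃⁻(aq) + 4 H⁺(aq)
Q = [Ce³⁺]^3·[NO₃⁻]·[H⁺]^4 / ([Ce⁴⁺]^3·P(NO)); log Q = 0.409.
E = E° − (0.0592/n) log Q = +0.66 − (0.0592/3)(0.409) = +0.652 V.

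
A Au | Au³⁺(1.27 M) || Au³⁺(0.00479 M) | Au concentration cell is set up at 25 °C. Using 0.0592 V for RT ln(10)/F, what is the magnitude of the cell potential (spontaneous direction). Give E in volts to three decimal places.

+0.048 V

For a concentration cell E°cell = 0. The 1.27 M side is the cathode (reduction is favoured where [Au³⁺] is higher).
With n = 3, E = −(0.0592/3) log([Au³⁺]ₐₙ/[Au³⁺]꜀ₐₜ) = −(0.0592/3) log(0.00479/1.27) = −(0.0592/3)(-2.423) = +0.048 V.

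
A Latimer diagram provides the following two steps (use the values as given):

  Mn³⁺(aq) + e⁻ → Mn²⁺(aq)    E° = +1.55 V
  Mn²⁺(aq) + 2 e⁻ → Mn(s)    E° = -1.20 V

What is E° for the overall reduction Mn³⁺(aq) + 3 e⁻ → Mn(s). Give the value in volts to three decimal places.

Since ΔG° = −nFE° is additive over sequential reductions, n₃E°₃ = n₁E°₁ + n₂E°₂.
E°₃ = (1×+1.55 + 2×-1.20) / 3 = (-0.850) / 3 = -0.283 V.
Simply averaging or adding the two E° values would be wrong; the electron-weighted sum is required.

-0.283 V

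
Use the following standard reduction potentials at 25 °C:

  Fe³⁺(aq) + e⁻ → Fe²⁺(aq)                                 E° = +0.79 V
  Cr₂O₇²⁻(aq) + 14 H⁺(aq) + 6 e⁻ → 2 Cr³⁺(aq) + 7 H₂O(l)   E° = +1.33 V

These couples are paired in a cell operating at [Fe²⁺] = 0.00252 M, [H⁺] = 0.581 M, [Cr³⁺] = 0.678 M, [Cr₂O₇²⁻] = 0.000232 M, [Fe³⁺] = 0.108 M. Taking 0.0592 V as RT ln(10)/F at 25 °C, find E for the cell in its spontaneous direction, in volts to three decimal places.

Cr₂O₇²⁻/Cr³⁺ is the cathode (higher E°), Fe³⁺/Fe²⁺ the anode: E°cell = +1.33 − (+0.79) = +0.54 V, n = 6.
Overall: Cr₂O₇²⁻(aq) + 14 H⁺(aq) + 6 Fe²⁺(aq) → 2 Cr³⁺(aq) + 7 H₂O(l) + 6 Fe³⁺(aq)
Q = [Cr³⁺]^2·[Fe³⁺]^6 / ([Cr₂O₇²⁻]·[H⁺]^14·[Fe²⁺]^6); log Q = 16.391.
E = E° − (0.0592/n) log Q = +0.54 − (0.0592/6)(16.391) = +0.378 V.

+0.378 V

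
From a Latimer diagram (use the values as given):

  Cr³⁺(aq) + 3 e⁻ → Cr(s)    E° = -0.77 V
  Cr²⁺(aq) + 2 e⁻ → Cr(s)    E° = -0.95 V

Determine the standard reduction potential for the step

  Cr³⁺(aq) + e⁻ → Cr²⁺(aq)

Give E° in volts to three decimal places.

Sequential free energies add, so n₃E°₃ = n₁E°₁ + n₂E°₂.
With n₃ = 3, and the known step contributing 2×(-0.95) V, the unknown satisfies 1·E° = 3×(-0.77) − 2×(-0.95) = -0.410.
E° = -0.410 / 1 = -0.410 V.

-0.410 V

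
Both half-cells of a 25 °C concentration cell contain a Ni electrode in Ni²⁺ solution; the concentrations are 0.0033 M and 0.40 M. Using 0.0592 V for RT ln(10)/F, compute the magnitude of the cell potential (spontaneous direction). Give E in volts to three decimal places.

For a concentration cell E°cell = 0. The 0.40 M side is the cathode (reduction is favoured where [Ni²⁺] is higher).
With n = 2, E = −(0.0592/2) log([Ni²⁺]ₐₙ/[Ni²⁺]꜀ₐₜ) = −(0.0592/2) log(0.0033/0.4) = −(0.0592/2)(-2.084) = +0.062 V.

+0.062 V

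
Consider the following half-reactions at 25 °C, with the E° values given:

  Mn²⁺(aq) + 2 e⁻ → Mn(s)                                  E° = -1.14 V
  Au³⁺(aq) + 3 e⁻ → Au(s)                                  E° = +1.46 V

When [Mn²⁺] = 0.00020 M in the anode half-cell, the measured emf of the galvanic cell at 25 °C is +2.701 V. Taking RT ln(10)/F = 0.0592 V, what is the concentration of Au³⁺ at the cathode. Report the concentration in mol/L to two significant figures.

Au³⁺/Au is the cathode, Mn²⁺/Mn the anode: E°cell = +2.60 V, n = 6.
Overall reaction: 2 Au³⁺(aq) + 3 Mn(s) → 2 Au(s) + 3 Mn²⁺(aq); Q = [Mn²⁺]^3/[Au³⁺]^2.
From E = E° − (0.0592/n) log Q: log Q = (E° − E)·n/0.0592 = (+2.60 − (+2.701))·6/0.0592 = -10.2365.
So 2·log[Au³⁺] = 3·log(0.0002) − log Q = -11.0969 − (-10.2365) = -0.8604; log[Au³⁺] = -0.8604 / 2 = -0.4302; [Au³⁺] = 10^(-0.4302) ≈ 0.37 M.

0.37 M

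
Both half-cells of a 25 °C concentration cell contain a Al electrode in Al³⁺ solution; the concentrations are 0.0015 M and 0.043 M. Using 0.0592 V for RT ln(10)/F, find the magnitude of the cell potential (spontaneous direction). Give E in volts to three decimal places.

For a concentration cell E°cell = 0. The 0.043 M side is the cathode (reduction is favoured where [Al³⁺] is higher).
With n = 3, E = −(0.0592/3) log([Al³⁺]ₐₙ/[Al³⁺]꜀ₐₜ) = −(0.0592/3) log(0.0015/0.043) = −(0.0592/3)(-1.457) = +0.029 V.

+0.029 V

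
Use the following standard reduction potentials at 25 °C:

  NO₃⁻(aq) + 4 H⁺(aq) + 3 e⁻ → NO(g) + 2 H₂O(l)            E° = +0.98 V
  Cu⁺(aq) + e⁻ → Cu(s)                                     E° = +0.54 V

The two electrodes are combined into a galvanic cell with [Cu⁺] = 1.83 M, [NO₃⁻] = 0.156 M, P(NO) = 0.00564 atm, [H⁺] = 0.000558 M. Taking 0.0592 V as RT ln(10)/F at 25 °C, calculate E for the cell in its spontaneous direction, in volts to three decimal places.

NO₃⁻/NO is the cathode (higher E°), Cu⁺/Cu the anode: E°cell = +0.98 − (+0.54) = +0.44 V, n = 3.
Overall: NO₃⁻(aq) + 4 H⁺(aq) + 3 Cu(s) → NO(g) + 2 H₂O(l) + 3 Cu⁺(aq)
Q = P(NO)·[Cu⁺]^3 / ([NO₃⁻]·[H⁺]^4); log Q = 12.359.
E = E° − (0.0592/n) log Q = +0.44 − (0.0592/3)(12.359) = +0.196 V.

+0.196 V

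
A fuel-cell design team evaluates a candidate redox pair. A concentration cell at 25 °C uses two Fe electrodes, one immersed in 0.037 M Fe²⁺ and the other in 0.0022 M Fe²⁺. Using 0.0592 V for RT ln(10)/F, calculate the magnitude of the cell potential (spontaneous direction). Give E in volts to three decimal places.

For a concentration cell E°cell = 0. The 0.037 M side is the cathode (reduction is favoured where [Fe²⁺] is higher).
With n = 2, E = −(0.0592/2) log([Fe²⁺]ₐₙ/[Fe²⁺]꜀ₐₜ) = −(0.0592/2) log(0.0022/0.037) = −(0.0592/2)(-1.226) = +0.036 V.

+0.036 V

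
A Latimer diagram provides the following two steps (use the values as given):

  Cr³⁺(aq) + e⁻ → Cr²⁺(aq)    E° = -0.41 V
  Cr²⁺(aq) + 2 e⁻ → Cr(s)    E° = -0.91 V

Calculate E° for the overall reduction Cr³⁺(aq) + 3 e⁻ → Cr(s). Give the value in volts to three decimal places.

-0.743 V

Adding the free-energy changes (−nFE°) of the two steps gives −n₃FE°₃ = −n₁FE°₁ − n₂FE°₂.
E°₃ = (1×-0.41 + 2×-0.91) / 3 = (-2.230) / 3 = -0.743 V.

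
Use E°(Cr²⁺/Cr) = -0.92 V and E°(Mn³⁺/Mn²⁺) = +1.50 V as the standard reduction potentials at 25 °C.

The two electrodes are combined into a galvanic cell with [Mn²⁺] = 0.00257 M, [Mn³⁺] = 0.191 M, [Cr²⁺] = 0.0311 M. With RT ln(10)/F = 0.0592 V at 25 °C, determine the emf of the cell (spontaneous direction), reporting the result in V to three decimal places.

Mn³⁺/Mn²⁺ is the cathode (higher E°), Cr²⁺/Cr the anode: E°cell = +1.50 − (-0.92) = +2.42 V, n = 2.
Overall: 2 Mn³⁺(aq) + Cr(s) → 2 Mn²⁺(aq) + Cr²⁺(aq)
Q = [Mn²⁺]^2·[Cr²⁺] / ([Mn³⁺]^2); log Q = -5.249.
E = E° − (0.0592/n) log Q = +2.42 − (0.0592/2)(-5.249) = +2.575 V.

+2.575 V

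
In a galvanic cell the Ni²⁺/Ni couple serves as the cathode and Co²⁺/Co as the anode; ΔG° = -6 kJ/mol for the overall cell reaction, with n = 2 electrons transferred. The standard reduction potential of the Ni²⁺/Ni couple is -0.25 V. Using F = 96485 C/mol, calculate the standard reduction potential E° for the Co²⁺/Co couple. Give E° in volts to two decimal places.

-0.28 V

E°cell = −ΔG°/(nF) = −(-6×10³)/((2)(96485)) = +0.031 V.
Since Ni²⁺/Ni is the cathode and Co²⁺/Co the anode, E°cell = E°(Ni²⁺/Ni) − E°(Co²⁺/Co).
So E°(Co²⁺/Co) = E°(Ni²⁺/Ni) − E°cell = (-0.25) − (+0.031) = -0.28 V.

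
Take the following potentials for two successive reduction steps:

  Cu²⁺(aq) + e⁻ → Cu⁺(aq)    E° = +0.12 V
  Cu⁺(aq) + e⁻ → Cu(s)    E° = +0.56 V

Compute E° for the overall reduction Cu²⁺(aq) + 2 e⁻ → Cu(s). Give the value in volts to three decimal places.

Standard free energies of sequential steps add: ΔG°₃ = ΔG°₁ + ΔG°₂, so n₃E°₃ = n₁E°₁ + n₂E°₂.
E°₃ = (1×+0.12 + 1×+0.56) / 2 = (+0.680) / 2 = +0.340 V.

+0.340 V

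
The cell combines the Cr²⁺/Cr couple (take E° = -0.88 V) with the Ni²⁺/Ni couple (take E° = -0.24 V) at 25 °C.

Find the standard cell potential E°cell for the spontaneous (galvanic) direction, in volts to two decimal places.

The Ni²⁺/Ni couple has the higher reduction potential, so it is the cathode; Cr²⁺/Cr is oxidised at the anode.
E°cell = E°(cathode) − E°(anode) = (-0.24) − (-0.88) = +0.64 V.
Since E°cell > 0, the reaction is spontaneous under standard conditions.

+0.64 V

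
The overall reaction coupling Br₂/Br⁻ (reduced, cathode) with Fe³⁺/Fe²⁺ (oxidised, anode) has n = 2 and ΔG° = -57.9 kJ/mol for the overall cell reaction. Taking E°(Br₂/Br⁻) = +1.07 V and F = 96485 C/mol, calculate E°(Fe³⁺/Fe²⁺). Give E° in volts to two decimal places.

E°cell = −ΔG°/(nF) = −(-57.9×10³)/((2)(96485)) = +0.300 V.
Since Br₂/Br⁻ is the cathode and Fe³⁺/Fe²⁺ the anode, E°cell = E°(Br₂/Br⁻) − E°(Fe³⁺/Fe²⁺).
So E°(Fe³⁺/Fe²⁺) = E°(Br₂/Br⁻) − E°cell = (+1.07) − (+0.300) = +0.77 V.

+0.77 V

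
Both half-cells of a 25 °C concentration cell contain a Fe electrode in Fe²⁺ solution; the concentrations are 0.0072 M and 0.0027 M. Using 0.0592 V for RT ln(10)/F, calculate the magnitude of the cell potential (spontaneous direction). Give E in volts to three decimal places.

For a concentration cell E°cell = 0. The 0.0072 M side is the cathode (reduction is favoured where [Fe²⁺] is higher).
With n = 2, E = −(0.0592/2) log([Fe²⁺]ₐₙ/[Fe²⁺]꜀ₐₜ) = −(0.0592/2) log(0.0027/0.0072) = −(0.0592/2)(-0.426) = +0.013 V.

+0.013 V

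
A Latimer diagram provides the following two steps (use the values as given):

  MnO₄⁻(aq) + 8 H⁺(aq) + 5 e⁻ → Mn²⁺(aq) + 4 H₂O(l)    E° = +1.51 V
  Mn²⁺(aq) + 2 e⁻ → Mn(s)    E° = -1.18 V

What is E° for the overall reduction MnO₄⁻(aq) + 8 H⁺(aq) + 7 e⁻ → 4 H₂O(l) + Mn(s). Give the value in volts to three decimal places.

+0.741 V

Adding the free-energy changes (−nFE°) of the two steps gives −n₃FE°₃ = −n₁FE°₁ − n₂FE°₂.
E°₃ = (5×+1.51 + 2×-1.18) / 7 = (+5.190) / 7 = +0.741 V.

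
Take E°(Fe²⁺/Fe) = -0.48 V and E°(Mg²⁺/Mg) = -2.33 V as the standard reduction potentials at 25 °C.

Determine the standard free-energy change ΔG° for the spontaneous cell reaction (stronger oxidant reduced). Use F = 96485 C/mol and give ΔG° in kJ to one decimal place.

-357.0 kJ

Fe²⁺/Fe (E° = -0.48 V) is the cathode; Mg²⁺/Mg (E° = -2.33 V) is the anode, so E°cell = +1.85 V.
Balancing electrons gives n = 2 (lcm of 2 and 2).
ΔG° = −nFE° = −(2)(96485)(+1.85) = -356,994 J = -357.0 kJ.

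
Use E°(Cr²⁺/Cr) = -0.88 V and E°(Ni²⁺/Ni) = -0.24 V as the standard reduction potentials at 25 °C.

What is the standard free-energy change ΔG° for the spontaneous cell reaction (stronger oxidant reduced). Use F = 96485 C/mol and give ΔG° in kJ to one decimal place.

Ni²⁺/Ni (E° = -0.24 V) is the cathode; Cr²⁺/Cr (E° = -0.88 V) is the anode, so E°cell = +0.64 V.
Balancing electrons gives n = 2 (lcm of 2 and 2).
ΔG° = −nFE° = −(2)(96485)(+0.64) = -123,501 J = -123.5 kJ.

-123.5 kJ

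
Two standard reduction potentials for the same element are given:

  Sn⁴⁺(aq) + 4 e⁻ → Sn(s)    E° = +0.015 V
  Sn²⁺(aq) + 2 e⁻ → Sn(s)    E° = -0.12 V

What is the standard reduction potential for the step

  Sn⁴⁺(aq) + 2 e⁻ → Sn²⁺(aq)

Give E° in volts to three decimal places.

+0.150 V

Sequential free energies add, so n₃E°₃ = n₁E°₁ + n₂E°₂.
With n₃ = 4, and the known step contributing 2×(-0.12) V, the unknown satisfies 2·E° = 4×(+0.015) − 2×(-0.12) = +0.300.
E° = +0.300 / 2 = +0.150 V.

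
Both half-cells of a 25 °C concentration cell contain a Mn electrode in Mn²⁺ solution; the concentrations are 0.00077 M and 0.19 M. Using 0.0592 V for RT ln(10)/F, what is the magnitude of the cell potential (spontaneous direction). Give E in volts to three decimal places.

+0.071 V

For a concentration cell E°cell = 0. The 0.19 M side is the cathode (reduction is favoured where [Mn²⁺] is higher).
With n = 2, E = −(0.0592/2) log([Mn²⁺]ₐₙ/[Mn²⁺]꜀ₐₜ) = −(0.0592/2) log(0.00077/0.19) = −(0.0592/2)(-2.392) = +0.071 V.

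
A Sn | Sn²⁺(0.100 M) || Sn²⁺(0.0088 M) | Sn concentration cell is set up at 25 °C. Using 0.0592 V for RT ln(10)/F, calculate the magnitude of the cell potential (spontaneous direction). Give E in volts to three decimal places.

For a concentration cell E°cell = 0. The 0.100 M side is the cathode (reduction is favoured where [Sn²⁺] is higher).
With n = 2, E = −(0.0592/2) log([Sn²⁺]ₐₙ/[Sn²⁺]꜀ₐₜ) = −(0.0592/2) log(0.0088/0.1) = −(0.0592/2)(-1.056) = +0.031 V.

+0.031 V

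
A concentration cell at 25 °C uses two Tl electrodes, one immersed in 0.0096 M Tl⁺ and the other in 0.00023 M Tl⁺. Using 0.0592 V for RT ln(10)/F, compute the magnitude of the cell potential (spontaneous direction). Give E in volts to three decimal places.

+0.096 V

For a concentration cell E°cell = 0. The 0.0096 M side is the cathode (reduction is favoured where [Tl⁺] is higher).
With n = 1, E = −(0.0592/1) log([Tl⁺]ₐₙ/[Tl⁺]꜀ₐₜ) = −(0.0592/1) log(0.00023/0.0096) = −(0.0592/1)(-1.621) = +0.096 V.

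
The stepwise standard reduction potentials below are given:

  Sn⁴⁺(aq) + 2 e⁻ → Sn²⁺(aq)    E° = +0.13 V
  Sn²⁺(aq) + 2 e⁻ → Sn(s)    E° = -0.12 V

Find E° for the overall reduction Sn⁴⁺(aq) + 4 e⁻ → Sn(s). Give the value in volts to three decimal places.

+0.005 V

Since ΔG° = −nFE° is additive over sequential reductions, n₃E°₃ = n₁E°₁ + n₂E°₂.
E°₃ = (2×+0.13 + 2×-0.12) / 4 = (+0.020) / 4 = +0.005 V.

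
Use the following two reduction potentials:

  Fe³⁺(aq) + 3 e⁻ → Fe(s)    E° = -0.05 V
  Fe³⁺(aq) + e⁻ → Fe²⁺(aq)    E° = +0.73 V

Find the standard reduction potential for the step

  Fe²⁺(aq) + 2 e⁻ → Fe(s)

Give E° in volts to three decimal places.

Sequential free energies add, so n₃E°₃ = n₁E°₁ + n₂E°₂.
With n₃ = 3, and the known step contributing 1×(+0.73) V, the unknown satisfies 2·E° = 3×(-0.05) − 1×(+0.73) = -0.880.
E° = -0.880 / 2 = -0.440 V.

-0.440 V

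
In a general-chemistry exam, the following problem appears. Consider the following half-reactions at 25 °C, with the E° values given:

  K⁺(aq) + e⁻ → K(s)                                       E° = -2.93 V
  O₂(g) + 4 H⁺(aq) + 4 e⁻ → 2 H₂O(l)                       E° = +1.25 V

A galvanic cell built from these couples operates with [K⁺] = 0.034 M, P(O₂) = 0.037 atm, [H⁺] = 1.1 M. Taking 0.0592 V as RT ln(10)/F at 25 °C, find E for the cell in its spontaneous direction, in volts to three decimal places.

O₂/H₂O is the cathode (higher E°), K⁺/K the anode: E°cell = +1.25 − (-2.93) = +4.18 V, n = 4.
Overall: O₂(g) + 4 H⁺(aq) + 4 K(s) → 2 H₂O(l) + 4 K⁺(aq)
Q = [K⁺]^4 / (P(O₂)·[H⁺]^4); log Q = -4.608.
E = E° − (0.0592/n) log Q = +4.18 − (0.0592/4)(-4.608) = +4.248 V.

+4.248 V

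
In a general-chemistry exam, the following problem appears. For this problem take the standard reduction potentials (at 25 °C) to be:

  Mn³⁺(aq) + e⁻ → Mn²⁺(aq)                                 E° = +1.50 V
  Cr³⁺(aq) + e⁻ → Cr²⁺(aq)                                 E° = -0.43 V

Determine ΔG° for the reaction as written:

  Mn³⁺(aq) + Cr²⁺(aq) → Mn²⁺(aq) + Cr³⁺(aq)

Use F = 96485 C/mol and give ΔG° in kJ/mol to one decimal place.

-186.2 kJ/mol

As written, Mn³⁺/Mn²⁺ is reduced (cathode) and Cr³⁺/Cr²⁺ is oxidised (anode), so E°cell = (+1.50) − (-0.43) = +1.93 V.
Balancing electrons gives n = 1.
ΔG° = −nFE° = −(1)(96485)(+1.93) = -186,216 J = -186.2 kJ/mol.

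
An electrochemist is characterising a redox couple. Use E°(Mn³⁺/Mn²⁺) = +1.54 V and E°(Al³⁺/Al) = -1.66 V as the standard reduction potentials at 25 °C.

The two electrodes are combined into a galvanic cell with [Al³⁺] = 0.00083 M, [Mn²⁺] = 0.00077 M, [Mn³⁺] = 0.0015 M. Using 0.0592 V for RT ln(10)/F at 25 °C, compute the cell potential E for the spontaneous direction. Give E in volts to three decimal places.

Mn³⁺/Mn²⁺ is the cathode (higher E°), Al³⁺/Al the anode: E°cell = +1.54 − (-1.66) = +3.20 V, n = 3.
Overall: 3 Mn³⁺(aq) + Al(s) → 3 Mn²⁺(aq) + Al³⁺(aq)
Q = [Mn²⁺]^3·[Al³⁺] / ([Mn³⁺]^3); log Q = -3.950.
E = E° − (0.0592/n) log Q = +3.20 − (0.0592/3)(-3.950) = +3.278 V.

+3.278 V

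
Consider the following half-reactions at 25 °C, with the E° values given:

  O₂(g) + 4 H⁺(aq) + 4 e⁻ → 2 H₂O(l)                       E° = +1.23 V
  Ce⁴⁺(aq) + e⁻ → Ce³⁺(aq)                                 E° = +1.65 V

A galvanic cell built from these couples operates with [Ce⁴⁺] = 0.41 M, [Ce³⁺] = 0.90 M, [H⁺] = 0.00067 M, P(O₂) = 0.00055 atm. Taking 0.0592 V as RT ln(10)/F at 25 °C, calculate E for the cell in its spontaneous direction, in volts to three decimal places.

+0.636 V

Ce⁴⁺/Ce³⁺ is the cathode (higher E°), O₂/H₂O the anode: E°cell = +1.65 − (+1.23) = +0.42 V, n = 4.
Overall: 4 Ce⁴⁺(aq) + 2 H₂O(l) → 4 Ce³⁺(aq) + O₂(g) + 4 H⁺(aq)
Q = [Ce³⁺]^4·P(O₂)·[H⁺]^4 / ([Ce⁴⁺]^4); log Q = -14.590.
E = E° − (0.0592/n) log Q = +0.42 − (0.0592/4)(-14.590) = +0.636 V.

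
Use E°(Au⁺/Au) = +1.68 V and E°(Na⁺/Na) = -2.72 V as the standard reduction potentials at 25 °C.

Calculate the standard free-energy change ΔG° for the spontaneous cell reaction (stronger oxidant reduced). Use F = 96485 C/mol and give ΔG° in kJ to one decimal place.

-424.5 kJ

Au⁺/Au (E° = +1.68 V) is the cathode; Na⁺/Na (E° = -2.72 V) is the anode, so E°cell = +4.40 V.
Balancing electrons gives n = 1 (lcm of 1 and 1).
ΔG° = −nFE° = −(1)(96485)(+4.40) = -424,534 J = -424.5 kJ.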